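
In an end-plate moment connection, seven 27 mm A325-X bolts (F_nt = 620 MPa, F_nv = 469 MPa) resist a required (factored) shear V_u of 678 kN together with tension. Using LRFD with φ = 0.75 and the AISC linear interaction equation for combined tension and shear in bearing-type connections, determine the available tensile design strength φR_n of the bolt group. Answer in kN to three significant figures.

A_b = π·27²/4 = 572.6 mm²; f_rv = 678 × 1000 / (7 × 572.6) = 169.2 MPa.
F'_nt = 1.3 F_nt − (F_nt / φF_nv) f_rv = 1.3·620 − (620/(0.75·469))·169.2 = 507.8 MPa, capped at F_nt → F'_nt = 507.8 MPa.
R_n = F'_nt · A_b · n = 507.8 × 572.6 × 7 / 1000 = 2035 kN.
Design strength φR_n = 0.75 × 2035 = 1530 kN.

1530 kN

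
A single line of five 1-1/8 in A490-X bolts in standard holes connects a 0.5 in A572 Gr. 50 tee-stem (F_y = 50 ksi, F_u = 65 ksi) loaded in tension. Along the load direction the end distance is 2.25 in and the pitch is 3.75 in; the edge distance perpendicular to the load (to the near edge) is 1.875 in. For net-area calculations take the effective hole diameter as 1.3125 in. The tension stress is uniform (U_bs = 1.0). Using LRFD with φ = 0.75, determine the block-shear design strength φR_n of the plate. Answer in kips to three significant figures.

Shear plane L_v = 2.25 + 4·3.75 = 17.25 in; A_gv = 17.25 × 0.5 = 8.625 in².
A_nv = (17.25 − 4.5·1.3125) × 0.5 = 5.672 in².
A_nt = (1.875 − 0.5·1.3125) × 0.5 = 0.6094 in².
0.6 F_u A_nv = 221.2 kips; 0.6 F_y A_gv = 258.8 kips → shear rupture governs the shear term.
R_n = 221.2 + 1.0 × 65 × 0.6094 = 260.8 kips.
Design strength φR_n = 0.75 × 260.8 = 196 kips.

196 kips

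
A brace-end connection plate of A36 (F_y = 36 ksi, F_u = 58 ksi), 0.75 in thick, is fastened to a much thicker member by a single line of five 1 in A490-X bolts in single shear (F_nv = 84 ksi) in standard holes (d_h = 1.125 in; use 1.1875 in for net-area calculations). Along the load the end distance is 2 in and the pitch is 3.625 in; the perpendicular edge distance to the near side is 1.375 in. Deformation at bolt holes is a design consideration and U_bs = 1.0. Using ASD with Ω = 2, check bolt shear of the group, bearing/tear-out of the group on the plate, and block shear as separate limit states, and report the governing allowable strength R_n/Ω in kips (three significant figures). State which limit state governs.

151 kips (block shear governs)

Bolt shear: A_b = π·1²/4 = 0.7854 in²; R_n = 84 × 0.7854 × 5 × 1 = 329.9 kips → 329.9 / 2 = 165 kips.
Bearing: edge l_c = 1.438, r_n = 75.04 kips; interior l_c = 2.5, r_n = 104.4 kips; R_n = 75.04 + 4·104.4 = 492.6 kips → 246 kips.
Block shear: A_gv = 12.38, A_nv = 8.367, A_nt = 0.5859 in²; R_n = min(0.6F_uA_nv, 0.6F_yA_gv) + U_bs·F_u·A_nt = 301.3 kips → 151 kips.
Block shear governs: 151 kips.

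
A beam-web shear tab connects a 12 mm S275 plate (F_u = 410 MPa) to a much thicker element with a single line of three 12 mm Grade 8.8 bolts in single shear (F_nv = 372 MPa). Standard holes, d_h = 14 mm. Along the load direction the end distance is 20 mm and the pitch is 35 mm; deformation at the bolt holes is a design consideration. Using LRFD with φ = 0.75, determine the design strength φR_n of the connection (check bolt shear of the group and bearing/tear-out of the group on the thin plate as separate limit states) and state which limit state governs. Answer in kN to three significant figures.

94.7 kN (bolt shear governs)

Bolt shear: A_b = π·12²/4 = 113.1 mm²; R_n = 372 × 113.1 × 3 × 1 / 1000 = 126.2 kN → 0.75 × 126.2 = 94.7 kN.
Bearing (1.2 l_c t F_u ≤ 2.4 d t F_u): upper limit = 2.4·12·12·410 / 1000 = 141.7 kN.
  Edge l_c = 20 − 14/2 = 13 → r_n = 76.75 kN; interior l_c = 35 − 14 = 21 → r_n = 124 kN.
  R_n,bearing = 1·76.75 + 2·124 = 324.7 kN → 0.75 × 324.7 = 244 kN.
Bolt shear governs: 94.7 kN.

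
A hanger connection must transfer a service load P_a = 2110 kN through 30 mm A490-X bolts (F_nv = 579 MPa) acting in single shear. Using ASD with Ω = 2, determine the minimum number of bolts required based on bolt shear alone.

A_b = π·30²/4 = 706.9 mm².
Per-bolt allowable strength R_n/Ω = 579 × 706.9 × 1 / 1000 / 2 = 204.6 kN.
n ≥ 2110 / 204.6 = 10.31 → use 11 bolts.

11 bolts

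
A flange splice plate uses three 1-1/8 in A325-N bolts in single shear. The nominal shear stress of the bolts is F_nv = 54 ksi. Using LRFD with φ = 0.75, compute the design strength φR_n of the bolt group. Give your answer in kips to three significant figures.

A_b = π × 1.125² / 4 = 0.994 in².
R_n = F_nv · A_b · n · n_s = 54 × 0.994 × 3 × 1 = 161 kips.
Design strength φR_n = 0.75 × 161 = 121 kips.

121 kips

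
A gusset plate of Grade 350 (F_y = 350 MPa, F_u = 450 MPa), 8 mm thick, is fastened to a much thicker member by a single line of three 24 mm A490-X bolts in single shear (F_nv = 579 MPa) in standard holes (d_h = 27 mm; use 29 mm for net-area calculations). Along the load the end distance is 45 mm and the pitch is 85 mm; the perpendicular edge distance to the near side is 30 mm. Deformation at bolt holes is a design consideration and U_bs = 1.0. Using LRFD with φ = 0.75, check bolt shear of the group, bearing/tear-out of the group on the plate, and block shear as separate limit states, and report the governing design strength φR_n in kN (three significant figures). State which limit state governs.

Bolt shear: A_b = π·24²/4 = 452.4 mm²; R_n = 579 × 452.4 × 3 × 1 / 1000 = 785.8 kN → 0.75 × 785.8 = 589 kN.
Bearing: edge l_c = 31.5, r_n = 136.1 kN; interior l_c = 58, r_n = 207.4 kN; R_n = 136.1 + 2·207.4 = 550.8 kN → 413 kN.
Block shear: A_gv = 1720, A_nv = 1140, A_nt = 124 mm²; R_n = min(0.6F_uA_nv, 0.6F_yA_gv) + U_bs·F_u·A_nt = 363.6 kN → 273 kN.
Block shear governs: 273 kN.

273 kN (block shear governs)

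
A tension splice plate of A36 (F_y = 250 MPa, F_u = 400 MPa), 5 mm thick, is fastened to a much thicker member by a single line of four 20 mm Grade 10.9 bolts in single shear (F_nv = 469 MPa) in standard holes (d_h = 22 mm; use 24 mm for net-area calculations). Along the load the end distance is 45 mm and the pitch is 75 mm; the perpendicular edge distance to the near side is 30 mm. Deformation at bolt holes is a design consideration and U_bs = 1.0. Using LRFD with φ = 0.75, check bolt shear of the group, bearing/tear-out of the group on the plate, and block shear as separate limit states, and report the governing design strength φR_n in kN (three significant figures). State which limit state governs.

179 kN (block shear governs)

Bolt shear: A_b = π·20²/4 = 314.2 mm²; R_n = 469 × 314.2 × 4 × 1 / 1000 = 589.4 kN → 0.75 × 589.4 = 442 kN.
Bearing: edge l_c = 34, r_n = 81.6 kN; interior l_c = 53, r_n = 96 kN; R_n = 81.6 + 3·96 = 369.6 kN → 277 kN.
Block shear: A_gv = 1350, A_nv = 930, A_nt = 90 mm²; R_n = min(0.6F_uA_nv, 0.6F_yA_gv) + U_bs·F_u·A_nt = 238.5 kN → 179 kN.
Block shear governs: 179 kN.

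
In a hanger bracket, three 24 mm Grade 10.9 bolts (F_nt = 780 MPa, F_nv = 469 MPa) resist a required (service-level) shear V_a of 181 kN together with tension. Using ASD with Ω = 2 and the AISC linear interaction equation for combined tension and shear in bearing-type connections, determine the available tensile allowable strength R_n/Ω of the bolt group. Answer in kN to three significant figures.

A_b = π·24²/4 = 452.4 mm²; f_rv = 181 × 1000 / (3 × 452.4) = 133.4 MPa.
F'_nt = 1.3 F_nt − (Ω F_nt / F_nv) f_rv = 1.3·780 − (2·780/469)·133.4 = 570.4 MPa, capped at F_nt → F'_nt = 570.4 MPa.
R_n = F'_nt · A_b · n = 570.4 × 452.4 × 3 / 1000 = 774.1 kN.
Allowable strength R_n/Ω = 774.1 / 2 = 387 kN.

387 kN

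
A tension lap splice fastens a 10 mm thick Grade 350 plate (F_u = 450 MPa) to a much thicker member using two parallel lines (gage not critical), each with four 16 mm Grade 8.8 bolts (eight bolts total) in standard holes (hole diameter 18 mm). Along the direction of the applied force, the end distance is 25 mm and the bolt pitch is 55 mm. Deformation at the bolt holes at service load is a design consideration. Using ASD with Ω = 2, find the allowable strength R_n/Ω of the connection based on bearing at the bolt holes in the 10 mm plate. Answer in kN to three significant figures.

Per bolt r_n = 1.2 l_c t F_u ≤ 2.4 d t F_u; upper limit = 2.4 × 16 × 10 × 450 / 1000 = 172.8 kN.
Edge bolt: l_c = 25 − 18/2 = 16 mm → 1.2 × 16 × 10 × 450 / 1000 = 86.4 → r_n = 86.4 kN.
Interior bolts: l_c = 55 − 18 = 37 mm → 1.2 × 37 × 10 × 450 / 1000 = 199.8 → r_n = 172.8 kN.
R_n = 2 × 86.4 + 6 × 172.8 = 1210 kN.
Allowable strength R_n/Ω = 1210 / 2 = 605 kN.

605 kN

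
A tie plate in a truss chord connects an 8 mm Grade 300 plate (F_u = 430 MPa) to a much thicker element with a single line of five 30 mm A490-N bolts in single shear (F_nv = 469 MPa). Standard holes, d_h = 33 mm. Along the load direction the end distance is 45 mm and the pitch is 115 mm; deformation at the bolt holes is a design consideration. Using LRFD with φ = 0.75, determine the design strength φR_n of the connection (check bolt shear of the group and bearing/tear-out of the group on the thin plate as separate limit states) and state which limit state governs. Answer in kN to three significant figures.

Bolt shear: A_b = π·30²/4 = 706.9 mm²; R_n = 469 × 706.9 × 5 × 1 / 1000 = 1658 kN → 0.75 × 1658 = 1240 kN.
Bearing (1.2 l_c t F_u ≤ 2.4 d t F_u): upper limit = 2.4·30·8·430 / 1000 = 247.7 kN.
  Edge l_c = 45 − 33/2 = 28.5 → r_n = 117.6 kN; interior l_c = 115 − 33 = 82 → r_n = 247.7 kN.
  R_n,bearing = 1·117.6 + 4·247.7 = 1108 kN → 0.75 × 1108 = 831 kN.
Bearing governs: 831 kN.

831 kN (bearing governs)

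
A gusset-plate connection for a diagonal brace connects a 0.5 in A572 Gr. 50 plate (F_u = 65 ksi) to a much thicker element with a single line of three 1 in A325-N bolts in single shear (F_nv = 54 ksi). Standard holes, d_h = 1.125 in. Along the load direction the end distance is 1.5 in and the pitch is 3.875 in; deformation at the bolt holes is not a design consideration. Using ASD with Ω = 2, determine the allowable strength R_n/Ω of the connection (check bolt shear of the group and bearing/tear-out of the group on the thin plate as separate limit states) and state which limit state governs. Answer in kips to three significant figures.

63.6 kips (bolt shear governs)

Bolt shear: A_b = π·1²/4 = 0.7854 in²; R_n = 54 × 0.7854 × 3 × 1 = 127.2 kips → 127.2 / 2 = 63.6 kips.
Bearing (1.5 l_c t F_u ≤ 3.0 d t F_u): upper limit = 3.0·1·0.5·65 = 97.5 kips.
  Edge l_c = 1.5 − 1.125/2 = 0.9375 → r_n = 45.7 kips; interior l_c = 3.875 − 1.125 = 2.75 → r_n = 97.5 kips.
  R_n,bearing = 1·45.7 + 2·97.5 = 240.7 kips → 240.7 / 2 = 120 kips.
Bolt shear governs: 63.6 kips.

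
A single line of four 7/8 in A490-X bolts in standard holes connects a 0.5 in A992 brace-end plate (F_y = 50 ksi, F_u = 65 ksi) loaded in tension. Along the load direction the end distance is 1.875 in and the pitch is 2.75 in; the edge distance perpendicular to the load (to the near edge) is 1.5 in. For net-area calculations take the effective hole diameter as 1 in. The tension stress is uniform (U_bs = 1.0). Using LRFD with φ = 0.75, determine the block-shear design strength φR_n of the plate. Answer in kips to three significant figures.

Shear plane L_v = 1.875 + 3·2.75 = 10.12 in; A_gv = 10.12 × 0.5 = 5.062 in².
A_nv = (10.12 − 3.5·1) × 0.5 = 3.312 in².
A_nt = (1.5 − 0.5·1) × 0.5 = 0.5 in².
0.6 F_u A_nv = 129.2 kips; 0.6 F_y A_gv = 151.9 kips → shear rupture governs the shear term.
R_n = 129.2 + 1.0 × 65 × 0.5 = 161.7 kips.
Design strength φR_n = 0.75 × 161.7 = 121 kips.

121 kips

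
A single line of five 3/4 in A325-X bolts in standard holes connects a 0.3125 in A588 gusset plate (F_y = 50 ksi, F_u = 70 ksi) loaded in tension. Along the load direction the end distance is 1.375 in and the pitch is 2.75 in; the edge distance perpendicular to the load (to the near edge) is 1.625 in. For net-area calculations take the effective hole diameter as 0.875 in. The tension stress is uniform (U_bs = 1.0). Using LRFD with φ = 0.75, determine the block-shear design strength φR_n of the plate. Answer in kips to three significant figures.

103 kips

Shear plane L_v = 1.375 + 4·2.75 = 12.38 in; A_gv = 12.38 × 0.3125 = 3.867 in².
A_nv = (12.38 − 4.5·0.875) × 0.3125 = 2.637 in².
A_nt = (1.625 − 0.5·0.875) × 0.3125 = 0.3711 in².
0.6 F_u A_nv = 110.7 kips; 0.6 F_y A_gv = 116 kips → shear rupture governs the shear term.
R_n = 110.7 + 1.0 × 70 × 0.3711 = 136.7 kips.
Design strength φR_n = 0.75 × 136.7 = 103 kips.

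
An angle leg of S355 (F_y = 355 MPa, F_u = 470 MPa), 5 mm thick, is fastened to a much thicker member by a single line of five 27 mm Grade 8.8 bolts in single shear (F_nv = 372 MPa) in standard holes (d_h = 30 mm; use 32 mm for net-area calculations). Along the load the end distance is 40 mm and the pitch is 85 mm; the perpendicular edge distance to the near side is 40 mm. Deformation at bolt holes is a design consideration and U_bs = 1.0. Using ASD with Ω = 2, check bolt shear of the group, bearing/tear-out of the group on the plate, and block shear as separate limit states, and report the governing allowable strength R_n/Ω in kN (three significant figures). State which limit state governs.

Bolt shear: A_b = π·27²/4 = 572.6 mm²; R_n = 372 × 572.6 × 5 × 1 / 1000 = 1065 kN → 1065 / 2 = 532 kN.
Bearing: edge l_c = 25, r_n = 70.5 kN; interior l_c = 55, r_n = 152.3 kN; R_n = 70.5 + 4·152.3 = 679.6 kN → 340 kN.
Block shear: A_gv = 1900, A_nv = 1180, A_nt = 120 mm²; R_n = min(0.6F_uA_nv, 0.6F_yA_gv) + U_bs·F_u·A_nt = 389.2 kN → 195 kN.
Block shear governs: 195 kN.

195 kN (block shear governs)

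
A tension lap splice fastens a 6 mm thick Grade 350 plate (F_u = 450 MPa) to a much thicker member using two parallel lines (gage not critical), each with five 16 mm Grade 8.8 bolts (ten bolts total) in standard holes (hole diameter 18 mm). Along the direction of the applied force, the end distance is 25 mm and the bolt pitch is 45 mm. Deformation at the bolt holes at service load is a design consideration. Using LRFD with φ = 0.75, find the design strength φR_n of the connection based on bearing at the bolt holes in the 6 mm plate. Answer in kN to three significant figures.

603 kN

Per bolt r_n = 1.2 l_c t F_u ≤ 2.4 d t F_u; upper limit = 2.4 × 16 × 6 × 450 / 1000 = 103.7 kN.
Edge bolt: l_c = 25 − 18/2 = 16 mm → 1.2 × 16 × 6 × 450 / 1000 = 51.84 → r_n = 51.84 kN.
Interior bolts: l_c = 45 − 18 = 27 mm → 1.2 × 27 × 6 × 450 / 1000 = 87.48 → r_n = 87.48 kN.
R_n = 2 × 51.84 + 8 × 87.48 = 803.5 kN.
Design strength φR_n = 0.75 × 803.5 = 603 kN.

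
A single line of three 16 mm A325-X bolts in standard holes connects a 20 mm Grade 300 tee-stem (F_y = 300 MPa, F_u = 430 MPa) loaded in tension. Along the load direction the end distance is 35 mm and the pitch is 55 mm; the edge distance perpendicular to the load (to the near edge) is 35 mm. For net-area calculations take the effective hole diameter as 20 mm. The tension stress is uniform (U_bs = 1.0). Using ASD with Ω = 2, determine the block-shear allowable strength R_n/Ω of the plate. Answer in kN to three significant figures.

353 kN

Shear plane L_v = 35 + 2·55 = 145 mm; A_gv = 145 × 20 = 2900 mm².
A_nv = (145 − 2.5·20) × 20 = 1900 mm².
A_nt = (35 − 0.5·20) × 20 = 500 mm².
0.6 F_u A_nv = 490.2 kN; 0.6 F_y A_gv = 522 kN → shear rupture governs the shear term.
R_n = 490.2 + 1.0 × 430 × 500 / 1000 = 705.2 kN.
Allowable strength R_n/Ω = 705.2 / 2 = 353 kN.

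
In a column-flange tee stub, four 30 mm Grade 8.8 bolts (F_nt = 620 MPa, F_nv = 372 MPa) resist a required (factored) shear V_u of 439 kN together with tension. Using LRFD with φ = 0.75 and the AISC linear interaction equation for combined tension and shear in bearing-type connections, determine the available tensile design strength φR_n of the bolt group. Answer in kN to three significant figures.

978 kN

A_b = π·30²/4 = 706.9 mm²; f_rv = 439 × 1000 / (4 × 706.9) = 155.3 MPa.
F'_nt = 1.3 F_nt − (F_nt / φF_nv) f_rv = 1.3·620 − (620/(0.75·372))·155.3 = 461 MPa, capped at F_nt → F'_nt = 461 MPa.
R_n = F'_nt · A_b · n = 461 × 706.9 × 4 / 1000 = 1303 kN.
Design strength φR_n = 0.75 × 1303 = 978 kN.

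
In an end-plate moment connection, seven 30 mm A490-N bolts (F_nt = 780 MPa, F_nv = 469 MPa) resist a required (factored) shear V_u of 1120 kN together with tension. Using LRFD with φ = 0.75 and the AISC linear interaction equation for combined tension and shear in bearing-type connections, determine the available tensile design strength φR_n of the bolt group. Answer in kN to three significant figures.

A_b = π·30²/4 = 706.9 mm²; f_rv = 1120 × 1000 / (7 × 706.9) = 226.4 MPa.
F'_nt = 1.3 F_nt − (F_nt / φF_nv) f_rv = 1.3·780 − (780/(0.75·469))·226.4 = 512.1 MPa, capped at F_nt → F'_nt = 512.1 MPa.
R_n = F'_nt · A_b · n = 512.1 × 706.9 × 7 / 1000 = 2534 kN.
Design strength φR_n = 0.75 × 2534 = 1900 kN.

1900 kN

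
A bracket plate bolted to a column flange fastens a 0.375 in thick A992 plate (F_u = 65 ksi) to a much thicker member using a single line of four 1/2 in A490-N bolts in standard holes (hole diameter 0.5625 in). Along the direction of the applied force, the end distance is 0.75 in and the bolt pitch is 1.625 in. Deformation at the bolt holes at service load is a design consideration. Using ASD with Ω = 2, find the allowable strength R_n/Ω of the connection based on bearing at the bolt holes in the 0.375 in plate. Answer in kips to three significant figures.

Per bolt r_n = 1.2 l_c t F_u ≤ 2.4 d t F_u; upper limit = 2.4 × 0.5 × 0.375 × 65 = 29.25 kips.
Edge bolt: l_c = 0.75 − 0.5625/2 = 0.4688 in → 1.2 × 0.4688 × 0.375 × 65 = 13.71 → r_n = 13.71 kips.
Interior bolts: l_c = 1.625 − 0.5625 = 1.062 in → 1.2 × 1.062 × 0.375 × 65 = 31.08 → r_n = 29.25 kips.
R_n = 1 × 13.71 + 3 × 29.25 = 101.5 kips.
Allowable strength R_n/Ω = 101.5 / 2 = 50.7 kips.

50.7 kips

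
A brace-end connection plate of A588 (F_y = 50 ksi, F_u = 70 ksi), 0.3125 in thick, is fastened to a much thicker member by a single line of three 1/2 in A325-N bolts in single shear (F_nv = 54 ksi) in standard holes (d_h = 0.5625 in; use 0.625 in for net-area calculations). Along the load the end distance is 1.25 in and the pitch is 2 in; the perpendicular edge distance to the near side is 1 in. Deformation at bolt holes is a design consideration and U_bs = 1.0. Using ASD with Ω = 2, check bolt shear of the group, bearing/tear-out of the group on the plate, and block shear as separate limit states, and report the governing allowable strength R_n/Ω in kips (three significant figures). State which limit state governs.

Bolt shear: A_b = π·0.5²/4 = 0.1963 in²; R_n = 54 × 0.1963 × 3 × 1 = 31.81 kips → 31.81 / 2 = 15.9 kips.
Bearing: edge l_c = 0.9688, r_n = 25.43 kips; interior l_c = 1.438, r_n = 26.25 kips; R_n = 25.43 + 2·26.25 = 77.93 kips → 39 kips.
Block shear: A_gv = 1.641, A_nv = 1.152, A_nt = 0.2148 in²; R_n = min(0.6F_uA_nv, 0.6F_yA_gv) + U_bs·F_u·A_nt = 63.44 kips → 31.7 kips.
Bolt shear governs: 15.9 kips.

15.9 kips (bolt shear governs)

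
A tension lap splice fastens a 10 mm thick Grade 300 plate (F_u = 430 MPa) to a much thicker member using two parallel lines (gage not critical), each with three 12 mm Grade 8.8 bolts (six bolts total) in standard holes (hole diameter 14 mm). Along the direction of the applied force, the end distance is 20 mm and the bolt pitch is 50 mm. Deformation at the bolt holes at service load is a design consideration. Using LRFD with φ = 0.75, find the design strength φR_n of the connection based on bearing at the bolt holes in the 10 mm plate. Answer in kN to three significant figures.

472 kN

Per bolt r_n = 1.2 l_c t F_u ≤ 2.4 d t F_u; upper limit = 2.4 × 12 × 10 × 430 / 1000 = 123.8 kN.
Edge bolt: l_c = 20 − 14/2 = 13 mm → 1.2 × 13 × 10 × 430 / 1000 = 67.08 → r_n = 67.08 kN.
Interior bolts: l_c = 50 − 14 = 36 mm → 1.2 × 36 × 10 × 430 / 1000 = 185.8 → r_n = 123.8 kN.
R_n = 2 × 67.08 + 4 × 123.8 = 629.5 kN.
Design strength φR_n = 0.75 × 629.5 = 472 kN.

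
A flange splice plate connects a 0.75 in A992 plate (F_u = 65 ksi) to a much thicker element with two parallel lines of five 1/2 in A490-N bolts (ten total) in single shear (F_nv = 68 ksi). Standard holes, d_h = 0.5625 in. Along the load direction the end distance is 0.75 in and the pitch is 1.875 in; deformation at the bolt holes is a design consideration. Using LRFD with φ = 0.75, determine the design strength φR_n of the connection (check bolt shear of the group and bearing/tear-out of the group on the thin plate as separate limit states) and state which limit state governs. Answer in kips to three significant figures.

100 kips (bolt shear governs)

Bolt shear: A_b = π·0.5²/4 = 0.1963 in²; R_n = 68 × 0.1963 × 10 × 1 = 133.5 kips → 0.75 × 133.5 = 100 kips.
Bearing (1.2 l_c t F_u ≤ 2.4 d t F_u): upper limit = 2.4·0.5·0.75·65 = 58.5 kips.
  Edge l_c = 0.75 − 0.5625/2 = 0.4688 → r_n = 27.42 kips; interior l_c = 1.875 − 0.5625 = 1.312 → r_n = 58.5 kips.
  R_n,bearing = 2·27.42 + 8·58.5 = 522.8 kips → 0.75 × 522.8 = 392 kips.
Bolt shear governs: 100 kips.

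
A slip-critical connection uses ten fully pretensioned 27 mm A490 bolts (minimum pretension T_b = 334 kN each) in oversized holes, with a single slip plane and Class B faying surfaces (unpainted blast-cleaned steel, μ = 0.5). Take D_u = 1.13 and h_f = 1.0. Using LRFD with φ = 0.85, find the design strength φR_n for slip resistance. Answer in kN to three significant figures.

1600 kN

R_n = μ · D_u · h_f · T_b · n_s · n_b = 0.5 × 1.13 × 1.0 × 334 × 1 × 10 = 1887 kN.
Design strength φR_n = 0.85 × 1887 = 1600 kN.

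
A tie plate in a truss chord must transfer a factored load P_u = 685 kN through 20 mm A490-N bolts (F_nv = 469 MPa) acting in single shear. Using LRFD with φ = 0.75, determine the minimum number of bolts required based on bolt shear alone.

7 bolts

A_b = π·20²/4 = 314.2 mm².
Per-bolt design strength φR_n = 0.75 × 469 × 314.2 × 1 / 1000 = 110.5 kN.
n ≥ 685 / 110.5 = 6.199 → use 7 bolts.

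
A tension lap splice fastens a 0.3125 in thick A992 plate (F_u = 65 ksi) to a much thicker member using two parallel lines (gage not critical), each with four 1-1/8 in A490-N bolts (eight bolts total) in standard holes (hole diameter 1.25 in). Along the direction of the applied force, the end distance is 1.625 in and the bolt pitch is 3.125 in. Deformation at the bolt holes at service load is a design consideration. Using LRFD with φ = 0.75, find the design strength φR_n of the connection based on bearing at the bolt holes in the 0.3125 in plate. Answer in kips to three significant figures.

242 kips

Per bolt r_n = 1.2 l_c t F_u ≤ 2.4 d t F_u; upper limit = 2.4 × 1.125 × 0.3125 × 65 = 54.84 kips.
Edge bolt: l_c = 1.625 − 1.25/2 = 1 in → 1.2 × 1 × 0.3125 × 65 = 24.38 → r_n = 24.38 kips.
Interior bolts: l_c = 3.125 − 1.25 = 1.875 in → 1.2 × 1.875 × 0.3125 × 65 = 45.7 → r_n = 45.7 kips.
R_n = 2 × 24.38 + 6 × 45.7 = 323 kips.
Design strength φR_n = 0.75 × 323 = 242 kips.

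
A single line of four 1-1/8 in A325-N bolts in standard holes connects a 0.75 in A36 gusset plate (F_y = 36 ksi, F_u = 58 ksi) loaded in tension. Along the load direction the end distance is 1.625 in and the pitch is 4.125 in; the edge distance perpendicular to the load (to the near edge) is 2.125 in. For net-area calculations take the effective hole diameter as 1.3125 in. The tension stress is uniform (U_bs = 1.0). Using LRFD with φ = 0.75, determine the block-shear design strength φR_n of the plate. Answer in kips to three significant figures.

218 kips

Shear plane L_v = 1.625 + 3·4.125 = 14 in; A_gv = 14 × 0.75 = 10.5 in².
A_nv = (14 − 3.5·1.3125) × 0.75 = 7.055 in².
A_nt = (2.125 − 0.5·1.3125) × 0.75 = 1.102 in².
0.6 F_u A_nv = 245.5 kips; 0.6 F_y A_gv = 226.8 kips → shear yielding governs the shear term.
R_n = 226.8 + 1.0 × 58 × 1.102 = 290.7 kips.
Design strength φR_n = 0.75 × 290.7 = 218 kips.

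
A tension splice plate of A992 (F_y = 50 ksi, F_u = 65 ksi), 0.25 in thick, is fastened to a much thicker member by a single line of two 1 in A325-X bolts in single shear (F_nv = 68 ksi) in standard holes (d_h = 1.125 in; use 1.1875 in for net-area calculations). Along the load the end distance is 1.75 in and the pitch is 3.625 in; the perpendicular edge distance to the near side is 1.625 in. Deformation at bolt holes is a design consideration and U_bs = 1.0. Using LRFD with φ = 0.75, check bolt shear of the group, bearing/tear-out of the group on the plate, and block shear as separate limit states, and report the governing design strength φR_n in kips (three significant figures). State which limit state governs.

Bolt shear: A_b = π·1²/4 = 0.7854 in²; R_n = 68 × 0.7854 × 2 × 1 = 106.8 kips → 0.75 × 106.8 = 80.1 kips.
Bearing: edge l_c = 1.188, r_n = 23.16 kips; interior l_c = 2.5, r_n = 39 kips; R_n = 23.16 + 1·39 = 62.16 kips → 46.6 kips.
Block shear: A_gv = 1.344, A_nv = 0.8984, A_nt = 0.2578 in²; R_n = min(0.6F_uA_nv, 0.6F_yA_gv) + U_bs·F_u·A_nt = 51.8 kips → 38.8 kips.
Block shear governs: 38.8 kips.

38.8 kips (block shear governs)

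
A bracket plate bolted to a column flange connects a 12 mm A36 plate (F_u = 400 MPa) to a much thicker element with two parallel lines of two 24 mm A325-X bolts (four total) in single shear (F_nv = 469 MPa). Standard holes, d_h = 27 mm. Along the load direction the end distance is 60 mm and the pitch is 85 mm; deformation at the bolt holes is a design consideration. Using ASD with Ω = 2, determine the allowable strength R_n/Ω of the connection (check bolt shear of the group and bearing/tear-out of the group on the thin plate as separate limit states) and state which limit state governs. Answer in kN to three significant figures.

424 kN (bolt shear governs)

Bolt shear: A_b = π·24²/4 = 452.4 mm²; R_n = 469 × 452.4 × 4 × 1 / 1000 = 848.7 kN → 848.7 / 2 = 424 kN.
Bearing (1.2 l_c t F_u ≤ 2.4 d t F_u): upper limit = 2.4·24·12·400 / 1000 = 276.5 kN.
  Edge l_c = 60 − 27/2 = 46.5 → r_n = 267.8 kN; interior l_c = 85 − 27 = 58 → r_n = 276.5 kN.
  R_n,bearing = 2·267.8 + 2·276.5 = 1089 kN → 1089 / 2 = 544 kN.
Bolt shear governs: 424 kN.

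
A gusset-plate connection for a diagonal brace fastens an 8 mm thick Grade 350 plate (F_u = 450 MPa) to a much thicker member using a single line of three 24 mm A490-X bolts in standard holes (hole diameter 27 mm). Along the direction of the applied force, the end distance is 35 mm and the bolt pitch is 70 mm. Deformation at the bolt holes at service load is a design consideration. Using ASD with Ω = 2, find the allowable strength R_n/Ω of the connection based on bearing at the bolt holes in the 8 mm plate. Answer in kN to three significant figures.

Per bolt r_n = 1.2 l_c t F_u ≤ 2.4 d t F_u; upper limit = 2.4 × 24 × 8 × 450 / 1000 = 207.4 kN.
Edge bolt: l_c = 35 − 27/2 = 21.5 mm → 1.2 × 21.5 × 8 × 450 / 1000 = 92.88 → r_n = 92.88 kN.
Interior bolts: l_c = 70 − 27 = 43 mm → 1.2 × 43 × 8 × 450 / 1000 = 185.8 → r_n = 185.8 kN.
R_n = 1 × 92.88 + 2 × 185.8 = 464.4 kN.
Allowable strength R_n/Ω = 464.4 / 2 = 232 kN.

232 kN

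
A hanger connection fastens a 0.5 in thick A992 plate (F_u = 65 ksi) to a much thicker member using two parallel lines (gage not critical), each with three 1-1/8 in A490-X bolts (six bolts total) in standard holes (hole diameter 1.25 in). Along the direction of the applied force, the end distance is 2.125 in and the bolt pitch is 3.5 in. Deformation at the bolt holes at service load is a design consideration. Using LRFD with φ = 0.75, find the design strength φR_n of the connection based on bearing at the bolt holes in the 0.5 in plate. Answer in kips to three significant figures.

Per bolt r_n = 1.2 l_c t F_u ≤ 2.4 d t F_u; upper limit = 2.4 × 1.125 × 0.5 × 65 = 87.75 kips.
Edge bolt: l_c = 2.125 − 1.25/2 = 1.5 in → 1.2 × 1.5 × 0.5 × 65 = 58.5 → r_n = 58.5 kips.
Interior bolts: l_c = 3.5 − 1.25 = 2.25 in → 1.2 × 2.25 × 0.5 × 65 = 87.75 → r_n = 87.75 kips.
R_n = 2 × 58.5 + 4 × 87.75 = 468 kips.
Design strength φR_n = 0.75 × 468 = 351 kips.

351 kips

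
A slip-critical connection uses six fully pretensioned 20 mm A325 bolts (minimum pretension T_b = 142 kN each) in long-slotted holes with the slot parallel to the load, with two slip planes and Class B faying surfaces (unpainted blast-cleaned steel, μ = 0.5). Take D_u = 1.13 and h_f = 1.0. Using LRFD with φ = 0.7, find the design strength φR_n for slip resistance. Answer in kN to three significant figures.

R_n = μ · D_u · h_f · T_b · n_s · n_b = 0.5 × 1.13 × 1.0 × 142 × 2 × 6 = 962.8 kN.
Design strength φR_n = 0.7 × 962.8 = 674 kN.

674 kN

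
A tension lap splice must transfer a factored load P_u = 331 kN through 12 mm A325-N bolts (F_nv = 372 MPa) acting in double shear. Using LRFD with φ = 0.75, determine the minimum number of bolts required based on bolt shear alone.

6 bolts

A_b = π·12²/4 = 113.1 mm².
Per-bolt design strength φR_n = 0.75 × 372 × 113.1 × 2 / 1000 = 63.11 kN.
n ≥ 331 / 63.11 = 5.245 → use 6 bolts.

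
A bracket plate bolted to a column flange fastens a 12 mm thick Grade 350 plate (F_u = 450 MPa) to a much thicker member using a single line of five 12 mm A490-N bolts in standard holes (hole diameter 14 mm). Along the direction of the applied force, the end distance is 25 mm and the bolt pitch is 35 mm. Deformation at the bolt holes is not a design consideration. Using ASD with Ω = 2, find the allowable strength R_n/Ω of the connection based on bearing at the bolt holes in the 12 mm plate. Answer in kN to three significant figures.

413 kN

Per bolt r_n = 1.5 l_c t F_u ≤ 3.0 d t F_u; upper limit = 3.0 × 12 × 12 × 450 / 1000 = 194.4 kN.
Edge bolt: l_c = 25 − 14/2 = 18 mm → 1.5 × 18 × 12 × 450 / 1000 = 145.8 → r_n = 145.8 kN.
Interior bolts: l_c = 35 − 14 = 21 mm → 1.5 × 21 × 12 × 450 / 1000 = 170.1 → r_n = 170.1 kN.
R_n = 1 × 145.8 + 4 × 170.1 = 826.2 kN.
Allowable strength R_n/Ω = 826.2 / 2 = 413 kN.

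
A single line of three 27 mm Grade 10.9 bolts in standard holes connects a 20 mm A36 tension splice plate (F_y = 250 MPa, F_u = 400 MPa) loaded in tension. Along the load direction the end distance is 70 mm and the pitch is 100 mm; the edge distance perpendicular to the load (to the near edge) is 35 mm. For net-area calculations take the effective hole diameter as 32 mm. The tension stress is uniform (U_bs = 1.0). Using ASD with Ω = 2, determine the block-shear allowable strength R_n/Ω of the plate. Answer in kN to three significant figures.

481 kN

Shear plane L_v = 70 + 2·100 = 270 mm; A_gv = 270 × 20 = 5400 mm².
A_nv = (270 − 2.5·32) × 20 = 3800 mm².
A_nt = (35 − 0.5·32) × 20 = 380 mm².
0.6 F_u A_nv = 912 kN; 0.6 F_y A_gv = 810 kN → shear yielding governs the shear term.
R_n = 810 + 1.0 × 400 × 380 / 1000 = 962 kN.
Allowable strength R_n/Ω = 962 / 2 = 481 kN.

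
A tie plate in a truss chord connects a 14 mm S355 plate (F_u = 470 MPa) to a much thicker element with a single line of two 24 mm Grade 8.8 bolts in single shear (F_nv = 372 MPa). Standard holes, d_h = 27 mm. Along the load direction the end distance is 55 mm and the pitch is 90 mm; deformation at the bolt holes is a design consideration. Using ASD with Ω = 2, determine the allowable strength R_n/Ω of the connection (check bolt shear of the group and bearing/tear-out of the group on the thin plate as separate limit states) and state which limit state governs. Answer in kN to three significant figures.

Bolt shear: A_b = π·24²/4 = 452.4 mm²; R_n = 372 × 452.4 × 2 × 1 / 1000 = 336.6 kN → 336.6 / 2 = 168 kN.
Bearing (1.2 l_c t F_u ≤ 2.4 d t F_u): upper limit = 2.4·24·14·470 / 1000 = 379 kN.
  Edge l_c = 55 − 27/2 = 41.5 → r_n = 327.7 kN; interior l_c = 90 − 27 = 63 → r_n = 379 kN.
  R_n,bearing = 1·327.7 + 1·379 = 706.7 kN → 706.7 / 2 = 353 kN.
Bolt shear governs: 168 kN.

168 kN (bolt shear governs)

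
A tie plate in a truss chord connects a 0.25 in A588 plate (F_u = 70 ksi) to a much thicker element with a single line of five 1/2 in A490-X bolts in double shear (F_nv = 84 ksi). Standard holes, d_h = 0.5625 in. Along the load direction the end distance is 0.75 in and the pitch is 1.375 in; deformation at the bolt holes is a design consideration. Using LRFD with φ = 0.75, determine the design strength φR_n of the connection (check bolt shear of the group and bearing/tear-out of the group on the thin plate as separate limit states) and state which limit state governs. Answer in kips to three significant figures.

Bolt shear: A_b = π·0.5²/4 = 0.1963 in²; R_n = 84 × 0.1963 × 5 × 2 = 164.9 kips → 0.75 × 164.9 = 124 kips.
Bearing (1.2 l_c t F_u ≤ 2.4 d t F_u): upper limit = 2.4·0.5·0.25·70 = 21 kips.
  Edge l_c = 0.75 − 0.5625/2 = 0.4688 → r_n = 9.844 kips; interior l_c = 1.375 − 0.5625 = 0.8125 → r_n = 17.06 kips.
  R_n,bearing = 1·9.844 + 4·17.06 = 78.09 kips → 0.75 × 78.09 = 58.6 kips.
Bearing governs: 58.6 kips.

58.6 kips (bearing governs)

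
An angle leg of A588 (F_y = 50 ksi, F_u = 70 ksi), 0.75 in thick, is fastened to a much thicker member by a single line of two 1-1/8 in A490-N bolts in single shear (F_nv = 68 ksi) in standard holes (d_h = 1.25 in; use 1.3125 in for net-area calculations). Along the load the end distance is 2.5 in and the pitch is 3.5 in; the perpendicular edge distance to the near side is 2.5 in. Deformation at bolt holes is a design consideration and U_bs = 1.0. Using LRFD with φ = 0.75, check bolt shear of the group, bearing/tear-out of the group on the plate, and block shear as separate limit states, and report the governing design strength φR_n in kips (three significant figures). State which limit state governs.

101 kips (bolt shear governs)

Bolt shear: A_b = π·1.125²/4 = 0.994 in²; R_n = 68 × 0.994 × 2 × 1 = 135.2 kips → 0.75 × 135.2 = 101 kips.
Bearing: edge l_c = 1.875, r_n = 118.1 kips; interior l_c = 2.25, r_n = 141.8 kips; R_n = 118.1 + 1·141.8 = 259.9 kips → 195 kips.
Block shear: A_gv = 4.5, A_nv = 3.023, A_nt = 1.383 in²; R_n = min(0.6F_uA_nv, 0.6F_yA_gv) + U_bs·F_u·A_nt = 223.8 kips → 168 kips.
Bolt shear governs: 101 kips.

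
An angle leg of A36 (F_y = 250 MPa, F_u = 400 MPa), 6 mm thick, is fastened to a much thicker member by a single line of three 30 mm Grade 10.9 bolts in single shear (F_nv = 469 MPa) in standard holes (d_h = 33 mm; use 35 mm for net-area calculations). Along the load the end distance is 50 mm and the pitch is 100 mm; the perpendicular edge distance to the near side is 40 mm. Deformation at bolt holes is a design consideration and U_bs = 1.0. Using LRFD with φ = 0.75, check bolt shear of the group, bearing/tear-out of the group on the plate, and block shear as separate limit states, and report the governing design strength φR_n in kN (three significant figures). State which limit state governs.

209 kN (block shear governs)

Bolt shear: A_b = π·30²/4 = 706.9 mm²; R_n = 469 × 706.9 × 3 × 1 / 1000 = 994.5 kN → 0.75 × 994.5 = 746 kN.
Bearing: edge l_c = 33.5, r_n = 96.48 kN; interior l_c = 67, r_n = 172.8 kN; R_n = 96.48 + 2·172.8 = 442.1 kN → 332 kN.
Block shear: A_gv = 1500, A_nv = 975, A_nt = 135 mm²; R_n = min(0.6F_uA_nv, 0.6F_yA_gv) + U_bs·F_u·A_nt = 279 kN → 209 kN.
Block shear governs: 209 kN.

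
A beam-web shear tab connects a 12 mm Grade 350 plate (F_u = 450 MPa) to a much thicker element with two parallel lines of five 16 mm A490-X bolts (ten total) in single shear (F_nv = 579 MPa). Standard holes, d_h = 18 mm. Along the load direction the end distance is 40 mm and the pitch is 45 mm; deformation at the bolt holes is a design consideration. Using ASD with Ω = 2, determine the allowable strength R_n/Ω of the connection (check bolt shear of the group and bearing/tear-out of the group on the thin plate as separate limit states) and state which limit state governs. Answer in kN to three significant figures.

Bolt shear: A_b = π·16²/4 = 201.1 mm²; R_n = 579 × 201.1 × 10 × 1 / 1000 = 1164 kN → 1164 / 2 = 582 kN.
Bearing (1.2 l_c t F_u ≤ 2.4 d t F_u): upper limit = 2.4·16·12·450 / 1000 = 207.4 kN.
  Edge l_c = 40 − 18/2 = 31 → r_n = 200.9 kN; interior l_c = 45 − 18 = 27 → r_n = 175 kN.
  R_n,bearing = 2·200.9 + 8·175 = 1801 kN → 1801 / 2 = 901 kN.
Bolt shear governs: 582 kN.

582 kN (bolt shear governs)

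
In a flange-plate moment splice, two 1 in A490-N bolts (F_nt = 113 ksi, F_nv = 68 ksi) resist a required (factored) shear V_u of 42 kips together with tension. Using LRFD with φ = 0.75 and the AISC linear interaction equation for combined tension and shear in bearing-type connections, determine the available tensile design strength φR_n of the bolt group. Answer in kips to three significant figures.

A_b = π·1²/4 = 0.7854 in²; f_rv = 42 / (2 × 0.7854) = 26.74 ksi.
F'_nt = 1.3 F_nt − (F_nt / φF_nv) f_rv = 1.3·113 − (113/(0.75·68))·26.74 = 87.66 ksi, capped at F_nt → F'_nt = 87.66 ksi.
R_n = F'_nt · A_b · n = 87.66 × 0.7854 × 2 = 137.7 kips.
Design strength φR_n = 0.75 × 137.7 = 103 kips.

103 kips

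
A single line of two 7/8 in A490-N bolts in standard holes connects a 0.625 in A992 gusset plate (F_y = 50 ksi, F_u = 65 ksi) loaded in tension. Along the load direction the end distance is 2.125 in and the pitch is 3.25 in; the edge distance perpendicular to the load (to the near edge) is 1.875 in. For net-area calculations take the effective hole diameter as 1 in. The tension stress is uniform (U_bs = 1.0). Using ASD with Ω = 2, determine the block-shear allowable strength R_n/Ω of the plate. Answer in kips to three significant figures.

75.2 kips

Shear plane L_v = 2.125 + 1·3.25 = 5.375 in; A_gv = 5.375 × 0.625 = 3.359 in².
A_nv = (5.375 − 1.5·1) × 0.625 = 2.422 in².
A_nt = (1.875 − 0.5·1) × 0.625 = 0.8594 in².
0.6 F_u A_nv = 94.45 kips; 0.6 F_y A_gv = 100.8 kips → shear rupture governs the shear term.
R_n = 94.45 + 1.0 × 65 × 0.8594 = 150.3 kips.
Allowable strength R_n/Ω = 150.3 / 2 = 75.2 kips.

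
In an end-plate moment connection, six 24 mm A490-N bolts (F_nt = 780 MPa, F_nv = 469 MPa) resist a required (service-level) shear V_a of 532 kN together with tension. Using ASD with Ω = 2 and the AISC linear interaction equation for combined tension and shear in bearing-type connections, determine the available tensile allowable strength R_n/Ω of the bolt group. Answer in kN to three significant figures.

491 kN

A_b = π·24²/4 = 452.4 mm²; f_rv = 532 × 1000 / (6 × 452.4) = 196 MPa.
F'_nt = 1.3 F_nt − (Ω F_nt / F_nv) f_rv = 1.3·780 − (2·780/469)·196 = 362.1 MPa, capped at F_nt → F'_nt = 362.1 MPa.
R_n = F'_nt · A_b · n = 362.1 × 452.4 × 6 / 1000 = 982.8 kN.
Allowable strength R_n/Ω = 982.8 / 2 = 491 kN.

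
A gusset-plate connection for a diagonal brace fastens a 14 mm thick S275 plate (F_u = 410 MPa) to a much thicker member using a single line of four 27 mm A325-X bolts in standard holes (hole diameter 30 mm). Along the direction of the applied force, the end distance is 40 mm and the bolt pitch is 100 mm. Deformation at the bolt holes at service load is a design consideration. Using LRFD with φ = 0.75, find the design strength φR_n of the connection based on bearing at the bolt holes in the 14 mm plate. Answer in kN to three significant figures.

Per bolt r_n = 1.2 l_c t F_u ≤ 2.4 d t F_u; upper limit = 2.4 × 27 × 14 × 410 / 1000 = 372 kN.
Edge bolt: l_c = 40 − 30/2 = 25 mm → 1.2 × 25 × 14 × 410 / 1000 = 172.2 → r_n = 172.2 kN.
Interior bolts: l_c = 100 − 30 = 70 mm → 1.2 × 70 × 14 × 410 / 1000 = 482.2 → r_n = 372 kN.
R_n = 1 × 172.2 + 3 × 372 = 1288 kN.
Design strength φR_n = 0.75 × 1288 = 966 kN.

966 kN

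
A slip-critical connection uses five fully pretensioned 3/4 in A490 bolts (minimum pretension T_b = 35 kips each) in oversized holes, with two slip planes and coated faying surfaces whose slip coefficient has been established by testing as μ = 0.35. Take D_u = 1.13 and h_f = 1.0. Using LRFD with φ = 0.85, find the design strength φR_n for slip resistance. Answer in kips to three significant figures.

118 kips

R_n = μ · D_u · h_f · T_b · n_s · n_b = 0.35 × 1.13 × 1.0 × 35 × 2 × 5 = 138.4 kips.
Design strength φR_n = 0.85 × 138.4 = 118 kips.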